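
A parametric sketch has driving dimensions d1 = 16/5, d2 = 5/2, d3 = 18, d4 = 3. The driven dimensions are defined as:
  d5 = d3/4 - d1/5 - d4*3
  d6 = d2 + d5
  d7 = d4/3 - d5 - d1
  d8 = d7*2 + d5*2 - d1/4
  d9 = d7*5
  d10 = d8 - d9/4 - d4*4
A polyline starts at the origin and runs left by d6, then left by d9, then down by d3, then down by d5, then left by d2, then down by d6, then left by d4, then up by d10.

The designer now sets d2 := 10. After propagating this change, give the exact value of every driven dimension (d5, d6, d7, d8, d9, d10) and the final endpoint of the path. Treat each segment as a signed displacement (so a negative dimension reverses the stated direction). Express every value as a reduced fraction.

d5 = -257/50
d6 = 243/50
d7 = 147/50
d8 = -26/5
d9 = 147/10
d10 = -167/8
endpoint = (-814/25, -7719/200)

Apply edit: d2 := 10
  d5 = d3/4 - d1/5 - d4*3 = -257/50
  d6 = d2 + d5 = 243/50
  d7 = d4/3 - d5 - d1 = 147/50
  d8 = d7*2 + d5*2 - d1/4 = -26/5
  d9 = d7*5 = 147/10
  d10 = d8 - d9/4 - d4*4 = -167/8
Walk from origin (0, 0):
  seg 1: left by d6 = 243/50 → (-243/50, 0)
  seg 2: left by d9 = 147/10 → (-489/25, 0)
  seg 3: down by d3 = 18 → (-489/25, -18)
  seg 4: down by d5 = -257/50 → (-489/25, -643/50)
  seg 5: left by d2 = 10 → (-739/25, -643/50)
  seg 6: down by d6 = 243/50 → (-739/25, -443/25)
  seg 7: left by d4 = 3 → (-814/25, -443/25)
  seg 8: up by d10 = -167/8 → (-814/25, -7719/200)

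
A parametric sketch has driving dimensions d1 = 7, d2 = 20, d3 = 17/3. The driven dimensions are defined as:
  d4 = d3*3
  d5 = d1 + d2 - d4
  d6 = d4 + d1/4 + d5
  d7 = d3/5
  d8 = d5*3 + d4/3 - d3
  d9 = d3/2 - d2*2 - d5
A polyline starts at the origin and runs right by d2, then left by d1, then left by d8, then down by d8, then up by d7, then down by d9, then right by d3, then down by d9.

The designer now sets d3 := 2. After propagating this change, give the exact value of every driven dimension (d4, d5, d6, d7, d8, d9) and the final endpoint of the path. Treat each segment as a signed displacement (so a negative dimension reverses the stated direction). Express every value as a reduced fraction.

d4 = 6
d5 = 21
d6 = 115/4
d7 = 2/5
d8 = 63
d9 = -60
endpoint = (-48, 287/5)

Apply edit: d3 := 2
  d4 = d3*3 = 6
  d5 = d1 + d2 - d4 = 21
  d6 = d4 + d1/4 + d5 = 115/4
  d7 = d3/5 = 2/5
  d8 = d5*3 + d4/3 - d3 = 63
  d9 = d3/2 - d2*2 - d5 = -60
Walk from origin (0, 0):
  seg 1: right by d2 = 20 → (20, 0)
  seg 2: left by d1 = 7 → (13, 0)
  seg 3: left by d8 = 63 → (-50, 0)
  seg 4: down by d8 = 63 → (-50, -63)
  seg 5: up by d7 = 2/5 → (-50, -313/5)
  seg 6: down by d9 = -60 → (-50, -13/5)
  seg 7: right by d3 = 2 → (-48, -13/5)
  seg 8: down by d9 = -60 → (-48, 287/5)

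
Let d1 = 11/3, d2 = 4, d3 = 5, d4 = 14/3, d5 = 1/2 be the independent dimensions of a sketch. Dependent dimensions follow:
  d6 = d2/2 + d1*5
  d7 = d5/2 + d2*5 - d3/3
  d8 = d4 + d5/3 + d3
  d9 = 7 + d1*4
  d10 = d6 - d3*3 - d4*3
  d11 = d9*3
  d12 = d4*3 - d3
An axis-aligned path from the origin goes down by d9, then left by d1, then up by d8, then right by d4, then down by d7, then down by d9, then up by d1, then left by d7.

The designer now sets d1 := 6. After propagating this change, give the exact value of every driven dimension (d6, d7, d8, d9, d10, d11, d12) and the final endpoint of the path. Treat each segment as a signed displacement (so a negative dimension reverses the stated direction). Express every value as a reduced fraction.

Apply edit: d1 := 6
  d6 = d2/2 + d1*5 = 32
  d7 = d5/2 + d2*5 - d3/3 = 223/12
  d8 = d4 + d5/3 + d3 = 59/6
  d9 = 7 + d1*4 = 31
  d10 = d6 - d3*3 - d4*3 = 3
  d11 = d9*3 = 93
  d12 = d4*3 - d3 = 9
Walk from origin (0, 0):
  seg 1: down by d9 = 31 → (0, -31)
  seg 2: left by d1 = 6 → (-6, -31)
  seg 3: up by d8 = 59/6 → (-6, -127/6)
  seg 4: right by d4 = 14/3 → (-4/3, -127/6)
  seg 5: down by d7 = 223/12 → (-4/3, -159/4)
  seg 6: down by d9 = 31 → (-4/3, -283/4)
  seg 7: up by d1 = 6 → (-4/3, -259/4)
  seg 8: left by d7 = 223/12 → (-239/12, -259/4)

d6 = 32
d7 = 223/12
d8 = 59/6
d9 = 31
d10 = 3
d11 = 93
d12 = 9
endpoint = (-239/12, -259/4)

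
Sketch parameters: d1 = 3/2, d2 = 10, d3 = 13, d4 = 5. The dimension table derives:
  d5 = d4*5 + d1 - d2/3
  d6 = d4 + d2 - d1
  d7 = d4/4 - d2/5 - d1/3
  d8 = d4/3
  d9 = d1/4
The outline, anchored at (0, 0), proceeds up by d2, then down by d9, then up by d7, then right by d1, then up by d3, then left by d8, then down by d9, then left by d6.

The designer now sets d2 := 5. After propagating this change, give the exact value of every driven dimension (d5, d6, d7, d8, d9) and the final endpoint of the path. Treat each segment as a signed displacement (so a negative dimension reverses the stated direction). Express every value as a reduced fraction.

Apply edit: d2 := 5
  d5 = d4*5 + d1 - d2/3 = 149/6
  d6 = d4 + d2 - d1 = 17/2
  d7 = d4/4 - d2/5 - d1/3 = -1/4
  d8 = d4/3 = 5/3
  d9 = d1/4 = 3/8
Walk from origin (0, 0):
  seg 1: up by d2 = 5 → (0, 5)
  seg 2: down by d9 = 3/8 → (0, 37/8)
  seg 3: up by d7 = -1/4 → (0, 35/8)
  seg 4: right by d1 = 3/2 → (3/2, 35/8)
  seg 5: up by d3 = 13 → (3/2, 139/8)
  seg 6: left by d8 = 5/3 → (-1/6, 139/8)
  seg 7: down by d9 = 3/8 → (-1/6, 17)
  seg 8: left by d6 = 17/2 → (-26/3, 17)

d5 = 149/6
d6 = 17/2
d7 = -1/4
d8 = 5/3
d9 = 3/8
endpoint = (-26/3, 17)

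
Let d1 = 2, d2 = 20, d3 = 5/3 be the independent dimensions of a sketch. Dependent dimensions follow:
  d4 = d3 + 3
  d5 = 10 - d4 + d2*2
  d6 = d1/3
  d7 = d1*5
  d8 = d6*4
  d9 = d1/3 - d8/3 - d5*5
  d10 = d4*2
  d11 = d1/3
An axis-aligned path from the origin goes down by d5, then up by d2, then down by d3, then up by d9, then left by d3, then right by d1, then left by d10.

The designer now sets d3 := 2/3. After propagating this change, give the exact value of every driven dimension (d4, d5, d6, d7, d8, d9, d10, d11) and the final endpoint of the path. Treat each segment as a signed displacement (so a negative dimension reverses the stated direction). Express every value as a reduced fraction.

d4 = 11/3
d5 = 139/3
d6 = 2/3
d7 = 10
d8 = 8/3
d9 = -2087/9
d10 = 22/3
d11 = 2/3
endpoint = (-6, -2330/9)

Apply edit: d3 := 2/3
  d4 = d3 + 3 = 11/3
  d5 = 10 - d4 + d2*2 = 139/3
  d6 = d1/3 = 2/3
  d7 = d1*5 = 10
  d8 = d6*4 = 8/3
  d9 = d1/3 - d8/3 - d5*5 = -2087/9
  d10 = d4*2 = 22/3
  d11 = d1/3 = 2/3
Walk from origin (0, 0):
  seg 1: down by d5 = 139/3 → (0, -139/3)
  seg 2: up by d2 = 20 → (0, -79/3)
  seg 3: down by d3 = 2/3 → (0, -27)
  seg 4: up by d9 = -2087/9 → (0, -2330/9)
  seg 5: left by d3 = 2/3 → (-2/3, -2330/9)
  seg 6: right by d1 = 2 → (4/3, -2330/9)
  seg 7: left by d10 = 22/3 → (-6, -2330/9)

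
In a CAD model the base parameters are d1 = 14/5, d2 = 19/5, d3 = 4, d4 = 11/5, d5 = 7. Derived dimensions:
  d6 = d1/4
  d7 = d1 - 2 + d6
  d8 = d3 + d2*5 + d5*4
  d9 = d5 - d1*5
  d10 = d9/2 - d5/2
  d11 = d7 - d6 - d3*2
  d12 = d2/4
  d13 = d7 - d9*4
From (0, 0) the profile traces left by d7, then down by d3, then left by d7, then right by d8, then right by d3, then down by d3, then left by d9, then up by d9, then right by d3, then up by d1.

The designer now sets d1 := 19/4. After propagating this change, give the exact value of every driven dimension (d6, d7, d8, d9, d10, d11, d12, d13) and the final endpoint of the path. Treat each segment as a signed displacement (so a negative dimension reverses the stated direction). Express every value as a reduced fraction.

d6 = 19/16
d7 = 63/16
d8 = 51
d9 = -67/4
d10 = -95/8
d11 = -21/4
d12 = 19/20
d13 = 1135/16
endpoint = (543/8, -20)

Apply edit: d1 := 19/4
  d6 = d1/4 = 19/16
  d7 = d1 - 2 + d6 = 63/16
  d8 = d3 + d2*5 + d5*4 = 51
  d9 = d5 - d1*5 = -67/4
  d10 = d9/2 - d5/2 = -95/8
  d11 = d7 - d6 - d3*2 = -21/4
  d12 = d2/4 = 19/20
  d13 = d7 - d9*4 = 1135/16
Walk from origin (0, 0):
  seg 1: left by d7 = 63/16 → (-63/16, 0)
  seg 2: down by d3 = 4 → (-63/16, -4)
  seg 3: left by d7 = 63/16 → (-63/8, -4)
  seg 4: right by d8 = 51 → (345/8, -4)
  seg 5: right by d3 = 4 → (377/8, -4)
  seg 6: down by d3 = 4 → (377/8, -8)
  seg 7: left by d9 = -67/4 → (511/8, -8)
  seg 8: up by d9 = -67/4 → (511/8, -99/4)
  seg 9: right by d3 = 4 → (543/8, -99/4)
  seg 10: up by d1 = 19/4 → (543/8, -20)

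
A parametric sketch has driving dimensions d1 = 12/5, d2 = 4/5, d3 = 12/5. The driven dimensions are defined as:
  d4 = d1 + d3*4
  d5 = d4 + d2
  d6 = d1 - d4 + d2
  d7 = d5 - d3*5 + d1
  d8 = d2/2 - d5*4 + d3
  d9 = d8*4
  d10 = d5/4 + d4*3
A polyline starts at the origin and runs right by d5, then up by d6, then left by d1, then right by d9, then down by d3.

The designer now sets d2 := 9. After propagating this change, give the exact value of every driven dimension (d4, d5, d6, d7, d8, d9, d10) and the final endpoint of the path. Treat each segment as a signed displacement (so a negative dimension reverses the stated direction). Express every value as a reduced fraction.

Apply edit: d2 := 9
  d4 = d1 + d3*4 = 12
  d5 = d4 + d2 = 21
  d6 = d1 - d4 + d2 = -3/5
  d7 = d5 - d3*5 + d1 = 57/5
  d8 = d2/2 - d5*4 + d3 = -771/10
  d9 = d8*4 = -1542/5
  d10 = d5/4 + d4*3 = 165/4
Walk from origin (0, 0):
  seg 1: right by d5 = 21 → (21, 0)
  seg 2: up by d6 = -3/5 → (21, -3/5)
  seg 3: left by d1 = 12/5 → (93/5, -3/5)
  seg 4: right by d9 = -1542/5 → (-1449/5, -3/5)
  seg 5: down by d3 = 12/5 → (-1449/5, -3)

d4 = 12
d5 = 21
d6 = -3/5
d7 = 57/5
d8 = -771/10
d9 = -1542/5
d10 = 165/4
endpoint = (-1449/5, -3)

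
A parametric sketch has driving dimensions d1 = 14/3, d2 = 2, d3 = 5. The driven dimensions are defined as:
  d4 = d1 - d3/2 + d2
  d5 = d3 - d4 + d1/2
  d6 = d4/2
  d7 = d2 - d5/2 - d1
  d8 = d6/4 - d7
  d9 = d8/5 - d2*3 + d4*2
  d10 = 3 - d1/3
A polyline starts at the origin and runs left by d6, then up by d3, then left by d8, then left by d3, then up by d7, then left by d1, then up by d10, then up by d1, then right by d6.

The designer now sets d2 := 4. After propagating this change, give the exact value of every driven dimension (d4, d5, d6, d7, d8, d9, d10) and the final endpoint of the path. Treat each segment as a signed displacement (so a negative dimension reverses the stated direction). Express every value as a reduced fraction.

d4 = 37/6
d5 = 7/6
d6 = 37/12
d7 = -5/4
d8 = 97/48
d9 = 59/80
d10 = 13/9
endpoint = (-187/16, 355/36)

Apply edit: d2 := 4
  d4 = d1 - d3/2 + d2 = 37/6
  d5 = d3 - d4 + d1/2 = 7/6
  d6 = d4/2 = 37/12
  d7 = d2 - d5/2 - d1 = -5/4
  d8 = d6/4 - d7 = 97/48
  d9 = d8/5 - d2*3 + d4*2 = 59/80
  d10 = 3 - d1/3 = 13/9
Walk from origin (0, 0):
  seg 1: left by d6 = 37/12 → (-37/12, 0)
  seg 2: up by d3 = 5 → (-37/12, 5)
  seg 3: left by d8 = 97/48 → (-245/48, 5)
  seg 4: left by d3 = 5 → (-485/48, 5)
  seg 5: up by d7 = -5/4 → (-485/48, 15/4)
  seg 6: left by d1 = 14/3 → (-709/48, 15/4)
  seg 7: up by d10 = 13/9 → (-709/48, 187/36)
  seg 8: up by d1 = 14/3 → (-709/48, 355/36)
  seg 9: right by d6 = 37/12 → (-187/16, 355/36)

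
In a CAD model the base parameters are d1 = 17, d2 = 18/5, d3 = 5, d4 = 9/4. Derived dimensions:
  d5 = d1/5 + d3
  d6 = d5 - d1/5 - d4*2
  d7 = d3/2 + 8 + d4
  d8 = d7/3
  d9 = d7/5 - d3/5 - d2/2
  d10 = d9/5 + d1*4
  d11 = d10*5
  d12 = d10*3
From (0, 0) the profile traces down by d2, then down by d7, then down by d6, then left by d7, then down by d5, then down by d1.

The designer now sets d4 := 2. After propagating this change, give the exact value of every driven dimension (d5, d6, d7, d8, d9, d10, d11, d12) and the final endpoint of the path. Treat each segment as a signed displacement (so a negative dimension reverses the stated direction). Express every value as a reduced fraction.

d5 = 42/5
d6 = 1
d7 = 25/2
d8 = 25/6
d9 = -3/10
d10 = 3397/50
d11 = 3397/10
d12 = 10191/50
endpoint = (-25/2, -85/2)

Apply edit: d4 := 2
  d5 = d1/5 + d3 = 42/5
  d6 = d5 - d1/5 - d4*2 = 1
  d7 = d3/2 + 8 + d4 = 25/2
  d8 = d7/3 = 25/6
  d9 = d7/5 - d3/5 - d2/2 = -3/10
  d10 = d9/5 + d1*4 = 3397/50
  d11 = d10*5 = 3397/10
  d12 = d10*3 = 10191/50
Walk from origin (0, 0):
  seg 1: down by d2 = 18/5 → (0, -18/5)
  seg 2: down by d7 = 25/2 → (0, -161/10)
  seg 3: down by d6 = 1 → (0, -171/10)
  seg 4: left by d7 = 25/2 → (-25/2, -171/10)
  seg 5: down by d5 = 42/5 → (-25/2, -51/2)
  seg 6: down by d1 = 17 → (-25/2, -85/2)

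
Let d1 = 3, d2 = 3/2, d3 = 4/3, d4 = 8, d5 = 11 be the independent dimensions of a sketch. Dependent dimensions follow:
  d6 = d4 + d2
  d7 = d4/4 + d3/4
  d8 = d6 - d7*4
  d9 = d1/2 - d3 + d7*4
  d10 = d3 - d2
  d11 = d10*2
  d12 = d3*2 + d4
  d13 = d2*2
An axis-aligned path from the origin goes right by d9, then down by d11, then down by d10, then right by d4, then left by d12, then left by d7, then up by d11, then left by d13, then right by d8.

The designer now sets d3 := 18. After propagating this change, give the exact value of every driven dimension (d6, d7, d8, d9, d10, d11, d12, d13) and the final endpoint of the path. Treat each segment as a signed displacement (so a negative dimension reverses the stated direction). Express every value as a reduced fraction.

d6 = 19/2
d7 = 13/2
d8 = -33/2
d9 = 19/2
d10 = 33/2
d11 = 33
d12 = 44
d13 = 3
endpoint = (-105/2, -33/2)

Apply edit: d3 := 18
  d6 = d4 + d2 = 19/2
  d7 = d4/4 + d3/4 = 13/2
  d8 = d6 - d7*4 = -33/2
  d9 = d1/2 - d3 + d7*4 = 19/2
  d10 = d3 - d2 = 33/2
  d11 = d10*2 = 33
  d12 = d3*2 + d4 = 44
  d13 = d2*2 = 3
Walk from origin (0, 0):
  seg 1: right by d9 = 19/2 → (19/2, 0)
  seg 2: down by d11 = 33 → (19/2, -33)
  seg 3: down by d10 = 33/2 → (19/2, -99/2)
  seg 4: right by d4 = 8 → (35/2, -99/2)
  seg 5: left by d12 = 44 → (-53/2, -99/2)
  seg 6: left by d7 = 13/2 → (-33, -99/2)
  seg 7: up by d11 = 33 → (-33, -33/2)
  seg 8: left by d13 = 3 → (-36, -33/2)
  seg 9: right by d8 = -33/2 → (-105/2, -33/2)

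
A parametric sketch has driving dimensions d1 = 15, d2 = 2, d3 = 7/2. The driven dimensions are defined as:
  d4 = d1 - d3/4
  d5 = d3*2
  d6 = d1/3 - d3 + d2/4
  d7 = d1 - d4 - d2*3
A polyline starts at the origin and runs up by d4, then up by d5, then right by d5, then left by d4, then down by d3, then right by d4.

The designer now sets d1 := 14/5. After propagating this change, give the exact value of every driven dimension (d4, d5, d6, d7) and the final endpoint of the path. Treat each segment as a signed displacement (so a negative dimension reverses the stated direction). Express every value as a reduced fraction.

d4 = 77/40
d5 = 7
d6 = -31/15
d7 = -41/8
endpoint = (7, 217/40)

Apply edit: d1 := 14/5
  d4 = d1 - d3/4 = 77/40
  d5 = d3*2 = 7
  d6 = d1/3 - d3 + d2/4 = -31/15
  d7 = d1 - d4 - d2*3 = -41/8
Walk from origin (0, 0):
  seg 1: up by d4 = 77/40 → (0, 77/40)
  seg 2: up by d5 = 7 → (0, 357/40)
  seg 3: right by d5 = 7 → (7, 357/40)
  seg 4: left by d4 = 77/40 → (203/40, 357/40)
  seg 5: down by d3 = 7/2 → (203/40, 217/40)
  seg 6: right by d4 = 77/40 → (7, 217/40)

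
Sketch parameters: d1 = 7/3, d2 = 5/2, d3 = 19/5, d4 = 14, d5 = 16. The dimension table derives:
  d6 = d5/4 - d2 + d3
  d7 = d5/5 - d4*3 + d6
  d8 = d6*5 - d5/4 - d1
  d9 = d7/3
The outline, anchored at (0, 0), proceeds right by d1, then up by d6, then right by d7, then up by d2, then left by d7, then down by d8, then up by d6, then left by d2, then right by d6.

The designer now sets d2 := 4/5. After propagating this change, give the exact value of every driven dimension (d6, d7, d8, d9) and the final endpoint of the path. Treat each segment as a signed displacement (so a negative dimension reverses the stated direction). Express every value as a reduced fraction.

d6 = 7
d7 = -159/5
d8 = 86/3
d9 = -53/5
endpoint = (128/15, -208/15)

Apply edit: d2 := 4/5
  d6 = d5/4 - d2 + d3 = 7
  d7 = d5/5 - d4*3 + d6 = -159/5
  d8 = d6*5 - d5/4 - d1 = 86/3
  d9 = d7/3 = -53/5
Walk from origin (0, 0):
  seg 1: right by d1 = 7/3 → (7/3, 0)
  seg 2: up by d6 = 7 → (7/3, 7)
  seg 3: right by d7 = -159/5 → (-442/15, 7)
  seg 4: up by d2 = 4/5 → (-442/15, 39/5)
  seg 5: left by d7 = -159/5 → (7/3, 39/5)
  seg 6: down by d8 = 86/3 → (7/3, -313/15)
  seg 7: up by d6 = 7 → (7/3, -208/15)
  seg 8: left by d2 = 4/5 → (23/15, -208/15)
  seg 9: right by d6 = 7 → (128/15, -208/15)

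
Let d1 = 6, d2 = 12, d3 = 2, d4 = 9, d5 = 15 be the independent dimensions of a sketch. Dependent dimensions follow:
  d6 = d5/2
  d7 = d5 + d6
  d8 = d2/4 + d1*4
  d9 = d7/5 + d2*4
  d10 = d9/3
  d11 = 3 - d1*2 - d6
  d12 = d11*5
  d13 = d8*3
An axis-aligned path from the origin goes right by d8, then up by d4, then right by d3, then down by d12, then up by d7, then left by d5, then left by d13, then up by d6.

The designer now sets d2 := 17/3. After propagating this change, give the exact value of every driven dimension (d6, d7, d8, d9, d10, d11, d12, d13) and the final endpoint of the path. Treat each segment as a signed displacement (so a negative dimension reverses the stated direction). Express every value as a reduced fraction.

Apply edit: d2 := 17/3
  d6 = d5/2 = 15/2
  d7 = d5 + d6 = 45/2
  d8 = d2/4 + d1*4 = 305/12
  d9 = d7/5 + d2*4 = 163/6
  d10 = d9/3 = 163/18
  d11 = 3 - d1*2 - d6 = -33/2
  d12 = d11*5 = -165/2
  d13 = d8*3 = 305/4
Walk from origin (0, 0):
  seg 1: right by d8 = 305/12 → (305/12, 0)
  seg 2: up by d4 = 9 → (305/12, 9)
  seg 3: right by d3 = 2 → (329/12, 9)
  seg 4: down by d12 = -165/2 → (329/12, 183/2)
  seg 5: up by d7 = 45/2 → (329/12, 114)
  seg 6: left by d5 = 15 → (149/12, 114)
  seg 7: left by d13 = 305/4 → (-383/6, 114)
  seg 8: up by d6 = 15/2 → (-383/6, 243/2)

d6 = 15/2
d7 = 45/2
d8 = 305/12
d9 = 163/6
d10 = 163/18
d11 = -33/2
d12 = -165/2
d13 = 305/4
endpoint = (-383/6, 243/2)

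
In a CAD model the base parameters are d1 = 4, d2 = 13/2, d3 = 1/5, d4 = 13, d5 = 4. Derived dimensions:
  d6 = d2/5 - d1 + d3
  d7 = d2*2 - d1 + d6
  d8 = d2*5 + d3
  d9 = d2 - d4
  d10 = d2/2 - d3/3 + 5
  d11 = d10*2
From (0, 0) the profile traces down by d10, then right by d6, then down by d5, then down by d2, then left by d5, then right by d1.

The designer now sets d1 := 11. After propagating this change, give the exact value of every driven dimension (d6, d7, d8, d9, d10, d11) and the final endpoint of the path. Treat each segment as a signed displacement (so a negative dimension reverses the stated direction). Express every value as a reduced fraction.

Apply edit: d1 := 11
  d6 = d2/5 - d1 + d3 = -19/2
  d7 = d2*2 - d1 + d6 = -15/2
  d8 = d2*5 + d3 = 327/10
  d9 = d2 - d4 = -13/2
  d10 = d2/2 - d3/3 + 5 = 491/60
  d11 = d10*2 = 491/30
Walk from origin (0, 0):
  seg 1: down by d10 = 491/60 → (0, -491/60)
  seg 2: right by d6 = -19/2 → (-19/2, -491/60)
  seg 3: down by d5 = 4 → (-19/2, -731/60)
  seg 4: down by d2 = 13/2 → (-19/2, -1121/60)
  seg 5: left by d5 = 4 → (-27/2, -1121/60)
  seg 6: right by d1 = 11 → (-5/2, -1121/60)

d6 = -19/2
d7 = -15/2
d8 = 327/10
d9 = -13/2
d10 = 491/60
d11 = 491/30
endpoint = (-5/2, -1121/60)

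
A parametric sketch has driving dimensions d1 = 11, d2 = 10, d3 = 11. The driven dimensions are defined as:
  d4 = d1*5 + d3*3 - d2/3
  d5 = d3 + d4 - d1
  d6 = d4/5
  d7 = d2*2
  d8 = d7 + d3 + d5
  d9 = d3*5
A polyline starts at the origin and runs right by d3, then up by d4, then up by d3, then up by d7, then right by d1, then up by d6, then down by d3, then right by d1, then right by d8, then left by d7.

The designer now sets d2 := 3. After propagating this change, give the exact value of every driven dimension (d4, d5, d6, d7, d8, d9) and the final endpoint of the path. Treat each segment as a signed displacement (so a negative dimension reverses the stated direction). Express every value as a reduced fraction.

d4 = 87
d5 = 87
d6 = 87/5
d7 = 6
d8 = 104
d9 = 55
endpoint = (131, 552/5)

Apply edit: d2 := 3
  d4 = d1*5 + d3*3 - d2/3 = 87
  d5 = d3 + d4 - d1 = 87
  d6 = d4/5 = 87/5
  d7 = d2*2 = 6
  d8 = d7 + d3 + d5 = 104
  d9 = d3*5 = 55
Walk from origin (0, 0):
  seg 1: right by d3 = 11 → (11, 0)
  seg 2: up by d4 = 87 → (11, 87)
  seg 3: up by d3 = 11 → (11, 98)
  seg 4: up by d7 = 6 → (11, 104)
  seg 5: right by d1 = 11 → (22, 104)
  seg 6: up by d6 = 87/5 → (22, 607/5)
  seg 7: down by d3 = 11 → (22, 552/5)
  seg 8: right by d1 = 11 → (33, 552/5)
  seg 9: right by d8 = 104 → (137, 552/5)
  seg 10: left by d7 = 6 → (131, 552/5)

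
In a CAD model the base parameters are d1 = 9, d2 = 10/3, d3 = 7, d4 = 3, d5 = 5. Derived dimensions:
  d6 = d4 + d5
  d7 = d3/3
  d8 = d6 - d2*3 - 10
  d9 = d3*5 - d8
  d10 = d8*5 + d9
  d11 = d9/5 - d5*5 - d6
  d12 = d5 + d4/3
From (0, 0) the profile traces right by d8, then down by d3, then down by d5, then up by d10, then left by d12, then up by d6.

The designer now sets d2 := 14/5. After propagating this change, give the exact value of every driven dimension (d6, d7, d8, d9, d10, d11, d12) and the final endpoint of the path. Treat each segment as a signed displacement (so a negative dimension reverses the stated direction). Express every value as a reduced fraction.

d6 = 8
d7 = 7/3
d8 = -52/5
d9 = 227/5
d10 = -33/5
d11 = -598/25
d12 = 6
endpoint = (-82/5, -53/5)

Apply edit: d2 := 14/5
  d6 = d4 + d5 = 8
  d7 = d3/3 = 7/3
  d8 = d6 - d2*3 - 10 = -52/5
  d9 = d3*5 - d8 = 227/5
  d10 = d8*5 + d9 = -33/5
  d11 = d9/5 - d5*5 - d6 = -598/25
  d12 = d5 + d4/3 = 6
Walk from origin (0, 0):
  seg 1: right by d8 = -52/5 → (-52/5, 0)
  seg 2: down by d3 = 7 → (-52/5, -7)
  seg 3: down by d5 = 5 → (-52/5, -12)
  seg 4: up by d10 = -33/5 → (-52/5, -93/5)
  seg 5: left by d12 = 6 → (-82/5, -93/5)
  seg 6: up by d6 = 8 → (-82/5, -53/5)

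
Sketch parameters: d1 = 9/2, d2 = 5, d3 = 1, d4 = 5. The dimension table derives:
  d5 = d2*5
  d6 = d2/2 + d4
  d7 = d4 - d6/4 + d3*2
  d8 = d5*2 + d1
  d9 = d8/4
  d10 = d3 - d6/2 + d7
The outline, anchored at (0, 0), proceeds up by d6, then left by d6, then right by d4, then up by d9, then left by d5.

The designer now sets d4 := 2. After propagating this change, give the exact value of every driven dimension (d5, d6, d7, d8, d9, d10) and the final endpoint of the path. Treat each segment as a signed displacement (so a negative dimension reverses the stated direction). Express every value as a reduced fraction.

d5 = 25
d6 = 9/2
d7 = 23/8
d8 = 109/2
d9 = 109/8
d10 = 13/8
endpoint = (-55/2, 145/8)

Apply edit: d4 := 2
  d5 = d2*5 = 25
  d6 = d2/2 + d4 = 9/2
  d7 = d4 - d6/4 + d3*2 = 23/8
  d8 = d5*2 + d1 = 109/2
  d9 = d8/4 = 109/8
  d10 = d3 - d6/2 + d7 = 13/8
Walk from origin (0, 0):
  seg 1: up by d6 = 9/2 → (0, 9/2)
  seg 2: left by d6 = 9/2 → (-9/2, 9/2)
  seg 3: right by d4 = 2 → (-5/2, 9/2)
  seg 4: up by d9 = 109/8 → (-5/2, 145/8)
  seg 5: left by d5 = 25 → (-55/2, 145/8)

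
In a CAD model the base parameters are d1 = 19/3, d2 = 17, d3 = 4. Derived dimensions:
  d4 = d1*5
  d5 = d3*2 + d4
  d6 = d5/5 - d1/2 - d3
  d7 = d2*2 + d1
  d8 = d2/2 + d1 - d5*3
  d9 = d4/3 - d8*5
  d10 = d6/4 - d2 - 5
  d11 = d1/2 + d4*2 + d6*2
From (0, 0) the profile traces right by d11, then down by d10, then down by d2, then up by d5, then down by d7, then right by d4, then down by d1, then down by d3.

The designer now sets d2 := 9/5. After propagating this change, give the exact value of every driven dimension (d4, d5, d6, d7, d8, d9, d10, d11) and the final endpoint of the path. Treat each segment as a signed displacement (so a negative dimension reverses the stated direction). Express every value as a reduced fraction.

Apply edit: d2 := 9/5
  d4 = d1*5 = 95/3
  d5 = d3*2 + d4 = 119/3
  d6 = d5/5 - d1/2 - d3 = 23/30
  d7 = d2*2 + d1 = 149/15
  d8 = d2/2 + d1 - d5*3 = -3353/30
  d9 = d4/3 - d8*5 = 10249/18
  d10 = d6/4 - d2 - 5 = -793/120
  d11 = d1/2 + d4*2 + d6*2 = 2041/30
Walk from origin (0, 0):
  seg 1: right by d11 = 2041/30 → (2041/30, 0)
  seg 2: down by d10 = -793/120 → (2041/30, 793/120)
  seg 3: down by d2 = 9/5 → (2041/30, 577/120)
  seg 4: up by d5 = 119/3 → (2041/30, 1779/40)
  seg 5: down by d7 = 149/15 → (2041/30, 829/24)
  seg 6: right by d4 = 95/3 → (997/10, 829/24)
  seg 7: down by d1 = 19/3 → (997/10, 677/24)
  seg 8: down by d3 = 4 → (997/10, 581/24)

d4 = 95/3
d5 = 119/3
d6 = 23/30
d7 = 149/15
d8 = -3353/30
d9 = 10249/18
d10 = -793/120
d11 = 2041/30
endpoint = (997/10, 581/24)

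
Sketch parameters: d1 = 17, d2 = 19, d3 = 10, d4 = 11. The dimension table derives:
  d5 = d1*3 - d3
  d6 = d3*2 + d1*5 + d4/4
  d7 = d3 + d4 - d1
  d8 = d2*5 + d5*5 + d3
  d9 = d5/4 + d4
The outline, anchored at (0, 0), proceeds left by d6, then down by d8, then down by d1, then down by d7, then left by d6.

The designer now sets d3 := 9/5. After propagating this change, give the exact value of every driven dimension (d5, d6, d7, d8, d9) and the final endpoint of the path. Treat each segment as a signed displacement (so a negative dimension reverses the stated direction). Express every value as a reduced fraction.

Apply edit: d3 := 9/5
  d5 = d1*3 - d3 = 246/5
  d6 = d3*2 + d1*5 + d4/4 = 1827/20
  d7 = d3 + d4 - d1 = -21/5
  d8 = d2*5 + d5*5 + d3 = 1714/5
  d9 = d5/4 + d4 = 233/10
Walk from origin (0, 0):
  seg 1: left by d6 = 1827/20 → (-1827/20, 0)
  seg 2: down by d8 = 1714/5 → (-1827/20, -1714/5)
  seg 3: down by d1 = 17 → (-1827/20, -1799/5)
  seg 4: down by d7 = -21/5 → (-1827/20, -1778/5)
  seg 5: left by d6 = 1827/20 → (-1827/10, -1778/5)

d5 = 246/5
d6 = 1827/20
d7 = -21/5
d8 = 1714/5
d9 = 233/10
endpoint = (-1827/10, -1778/5)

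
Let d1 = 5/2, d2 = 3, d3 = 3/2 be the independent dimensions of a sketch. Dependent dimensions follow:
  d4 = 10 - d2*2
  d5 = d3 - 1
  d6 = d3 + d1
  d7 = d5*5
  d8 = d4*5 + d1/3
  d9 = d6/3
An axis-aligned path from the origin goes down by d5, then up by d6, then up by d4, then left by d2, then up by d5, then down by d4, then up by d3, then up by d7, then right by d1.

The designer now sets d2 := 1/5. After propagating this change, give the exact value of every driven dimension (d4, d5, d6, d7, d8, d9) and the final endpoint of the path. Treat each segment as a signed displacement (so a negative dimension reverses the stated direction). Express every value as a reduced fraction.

d4 = 48/5
d5 = 1/2
d6 = 4
d7 = 5/2
d8 = 293/6
d9 = 4/3
endpoint = (23/10, 8)

Apply edit: d2 := 1/5
  d4 = 10 - d2*2 = 48/5
  d5 = d3 - 1 = 1/2
  d6 = d3 + d1 = 4
  d7 = d5*5 = 5/2
  d8 = d4*5 + d1/3 = 293/6
  d9 = d6/3 = 4/3
Walk from origin (0, 0):
  seg 1: down by d5 = 1/2 → (0, -1/2)
  seg 2: up by d6 = 4 → (0, 7/2)
  seg 3: up by d4 = 48/5 → (0, 131/10)
  seg 4: left by d2 = 1/5 → (-1/5, 131/10)
  seg 5: up by d5 = 1/2 → (-1/5, 68/5)
  seg 6: down by d4 = 48/5 → (-1/5, 4)
  seg 7: up by d3 = 3/2 → (-1/5, 11/2)
  seg 8: up by d7 = 5/2 → (-1/5, 8)
  seg 9: right by d1 = 5/2 → (23/10, 8)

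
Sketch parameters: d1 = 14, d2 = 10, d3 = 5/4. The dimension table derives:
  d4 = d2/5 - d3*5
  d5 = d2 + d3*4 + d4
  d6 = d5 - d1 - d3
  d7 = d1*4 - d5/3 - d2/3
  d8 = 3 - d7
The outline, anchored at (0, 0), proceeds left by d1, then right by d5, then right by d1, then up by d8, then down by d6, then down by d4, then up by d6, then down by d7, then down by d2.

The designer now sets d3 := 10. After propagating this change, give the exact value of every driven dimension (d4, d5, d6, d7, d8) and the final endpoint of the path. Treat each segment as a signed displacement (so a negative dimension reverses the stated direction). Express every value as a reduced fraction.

Apply edit: d3 := 10
  d4 = d2/5 - d3*5 = -48
  d5 = d2 + d3*4 + d4 = 2
  d6 = d5 - d1 - d3 = -22
  d7 = d1*4 - d5/3 - d2/3 = 52
  d8 = 3 - d7 = -49
Walk from origin (0, 0):
  seg 1: left by d1 = 14 → (-14, 0)
  seg 2: right by d5 = 2 → (-12, 0)
  seg 3: right by d1 = 14 → (2, 0)
  seg 4: up by d8 = -49 → (2, -49)
  seg 5: down by d6 = -22 → (2, -27)
  seg 6: down by d4 = -48 → (2, 21)
  seg 7: up by d6 = -22 → (2, -1)
  seg 8: down by d7 = 52 → (2, -53)
  seg 9: down by d2 = 10 → (2, -63)

d4 = -48
d5 = 2
d6 = -22
d7 = 52
d8 = -49
endpoint = (2, -63)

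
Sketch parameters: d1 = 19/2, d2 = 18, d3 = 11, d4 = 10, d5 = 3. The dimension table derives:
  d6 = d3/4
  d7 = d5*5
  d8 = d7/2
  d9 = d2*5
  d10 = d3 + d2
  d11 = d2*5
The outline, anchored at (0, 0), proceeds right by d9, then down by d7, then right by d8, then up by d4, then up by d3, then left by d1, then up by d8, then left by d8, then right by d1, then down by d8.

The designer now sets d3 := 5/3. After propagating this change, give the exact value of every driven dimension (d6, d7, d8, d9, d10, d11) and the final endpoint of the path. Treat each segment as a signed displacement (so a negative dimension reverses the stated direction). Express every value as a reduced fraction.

Apply edit: d3 := 5/3
  d6 = d3/4 = 5/12
  d7 = d5*5 = 15
  d8 = d7/2 = 15/2
  d9 = d2*5 = 90
  d10 = d3 + d2 = 59/3
  d11 = d2*5 = 90
Walk from origin (0, 0):
  seg 1: right by d9 = 90 → (90, 0)
  seg 2: down by d7 = 15 → (90, -15)
  seg 3: right by d8 = 15/2 → (195/2, -15)
  seg 4: up by d4 = 10 → (195/2, -5)
  seg 5: up by d3 = 5/3 → (195/2, -10/3)
  seg 6: left by d1 = 19/2 → (88, -10/3)
  seg 7: up by d8 = 15/2 → (88, 25/6)
  seg 8: left by d8 = 15/2 → (161/2, 25/6)
  seg 9: right by d1 = 19/2 → (90, 25/6)
  seg 10: down by d8 = 15/2 → (90, -10/3)

d6 = 5/12
d7 = 15
d8 = 15/2
d9 = 90
d10 = 59/3
d11 = 90
endpoint = (90, -10/3)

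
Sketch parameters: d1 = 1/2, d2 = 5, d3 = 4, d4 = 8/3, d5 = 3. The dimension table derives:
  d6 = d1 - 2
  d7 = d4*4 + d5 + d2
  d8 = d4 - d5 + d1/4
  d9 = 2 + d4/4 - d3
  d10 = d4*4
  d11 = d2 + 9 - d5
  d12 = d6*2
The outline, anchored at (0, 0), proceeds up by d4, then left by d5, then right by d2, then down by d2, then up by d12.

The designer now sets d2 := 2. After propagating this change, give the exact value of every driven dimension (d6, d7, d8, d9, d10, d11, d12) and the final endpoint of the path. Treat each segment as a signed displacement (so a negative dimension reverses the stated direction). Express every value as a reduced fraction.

Apply edit: d2 := 2
  d6 = d1 - 2 = -3/2
  d7 = d4*4 + d5 + d2 = 47/3
  d8 = d4 - d5 + d1/4 = -5/24
  d9 = 2 + d4/4 - d3 = -4/3
  d10 = d4*4 = 32/3
  d11 = d2 + 9 - d5 = 8
  d12 = d6*2 = -3
Walk from origin (0, 0):
  seg 1: up by d4 = 8/3 → (0, 8/3)
  seg 2: left by d5 = 3 → (-3, 8/3)
  seg 3: right by d2 = 2 → (-1, 8/3)
  seg 4: down by d2 = 2 → (-1, 2/3)
  seg 5: up by d12 = -3 → (-1, -7/3)

d6 = -3/2
d7 = 47/3
d8 = -5/24
d9 = -4/3
d10 = 32/3
d11 = 8
d12 = -3
endpoint = (-1, -7/3)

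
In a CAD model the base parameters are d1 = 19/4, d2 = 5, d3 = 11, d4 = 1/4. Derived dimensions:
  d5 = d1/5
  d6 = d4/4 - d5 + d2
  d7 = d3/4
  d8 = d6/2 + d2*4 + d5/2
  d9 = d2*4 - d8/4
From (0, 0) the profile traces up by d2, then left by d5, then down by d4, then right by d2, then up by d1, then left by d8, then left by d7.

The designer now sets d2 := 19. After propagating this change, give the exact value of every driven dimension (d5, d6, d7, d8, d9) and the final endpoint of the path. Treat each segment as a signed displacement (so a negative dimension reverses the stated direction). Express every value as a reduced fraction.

d5 = 19/20
d6 = 1449/80
d7 = 11/4
d8 = 2737/32
d9 = 6991/128
endpoint = (-11237/160, 47/2)

Apply edit: d2 := 19
  d5 = d1/5 = 19/20
  d6 = d4/4 - d5 + d2 = 1449/80
  d7 = d3/4 = 11/4
  d8 = d6/2 + d2*4 + d5/2 = 2737/32
  d9 = d2*4 - d8/4 = 6991/128
Walk from origin (0, 0):
  seg 1: up by d2 = 19 → (0, 19)
  seg 2: left by d5 = 19/20 → (-19/20, 19)
  seg 3: down by d4 = 1/4 → (-19/20, 75/4)
  seg 4: right by d2 = 19 → (361/20, 75/4)
  seg 5: up by d1 = 19/4 → (361/20, 47/2)
  seg 6: left by d8 = 2737/32 → (-10797/160, 47/2)
  seg 7: left by d7 = 11/4 → (-11237/160, 47/2)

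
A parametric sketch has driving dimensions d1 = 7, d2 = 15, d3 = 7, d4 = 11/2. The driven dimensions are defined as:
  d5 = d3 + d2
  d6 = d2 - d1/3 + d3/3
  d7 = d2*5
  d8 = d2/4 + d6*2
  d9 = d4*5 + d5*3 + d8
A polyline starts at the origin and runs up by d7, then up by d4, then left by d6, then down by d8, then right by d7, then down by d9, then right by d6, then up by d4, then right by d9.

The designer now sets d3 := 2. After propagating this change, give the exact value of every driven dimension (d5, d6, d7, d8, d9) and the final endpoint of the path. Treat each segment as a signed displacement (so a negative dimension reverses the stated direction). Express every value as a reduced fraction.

Apply edit: d3 := 2
  d5 = d3 + d2 = 17
  d6 = d2 - d1/3 + d3/3 = 40/3
  d7 = d2*5 = 75
  d8 = d2/4 + d6*2 = 365/12
  d9 = d4*5 + d5*3 + d8 = 1307/12
Walk from origin (0, 0):
  seg 1: up by d7 = 75 → (0, 75)
  seg 2: up by d4 = 11/2 → (0, 161/2)
  seg 3: left by d6 = 40/3 → (-40/3, 161/2)
  seg 4: down by d8 = 365/12 → (-40/3, 601/12)
  seg 5: right by d7 = 75 → (185/3, 601/12)
  seg 6: down by d9 = 1307/12 → (185/3, -353/6)
  seg 7: right by d6 = 40/3 → (75, -353/6)
  seg 8: up by d4 = 11/2 → (75, -160/3)
  seg 9: right by d9 = 1307/12 → (2207/12, -160/3)

d5 = 17
d6 = 40/3
d7 = 75
d8 = 365/12
d9 = 1307/12
endpoint = (2207/12, -160/3)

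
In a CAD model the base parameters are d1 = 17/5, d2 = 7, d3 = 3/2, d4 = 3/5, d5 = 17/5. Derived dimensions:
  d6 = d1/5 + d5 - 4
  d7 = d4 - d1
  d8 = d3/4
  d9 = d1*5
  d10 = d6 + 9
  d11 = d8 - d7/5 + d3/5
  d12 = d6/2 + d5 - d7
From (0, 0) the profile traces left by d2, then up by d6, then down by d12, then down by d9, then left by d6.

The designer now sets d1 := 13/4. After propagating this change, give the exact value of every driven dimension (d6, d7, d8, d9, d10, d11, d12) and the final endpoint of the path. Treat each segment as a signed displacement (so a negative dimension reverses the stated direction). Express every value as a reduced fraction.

d6 = 1/20
d7 = -53/20
d8 = 3/8
d9 = 65/4
d10 = 181/20
d11 = 241/200
d12 = 243/40
endpoint = (-141/20, -891/40)

Apply edit: d1 := 13/4
  d6 = d1/5 + d5 - 4 = 1/20
  d7 = d4 - d1 = -53/20
  d8 = d3/4 = 3/8
  d9 = d1*5 = 65/4
  d10 = d6 + 9 = 181/20
  d11 = d8 - d7/5 + d3/5 = 241/200
  d12 = d6/2 + d5 - d7 = 243/40
Walk from origin (0, 0):
  seg 1: left by d2 = 7 → (-7, 0)
  seg 2: up by d6 = 1/20 → (-7, 1/20)
  seg 3: down by d12 = 243/40 → (-7, -241/40)
  seg 4: down by d9 = 65/4 → (-7, -891/40)
  seg 5: left by d6 = 1/20 → (-141/20, -891/40)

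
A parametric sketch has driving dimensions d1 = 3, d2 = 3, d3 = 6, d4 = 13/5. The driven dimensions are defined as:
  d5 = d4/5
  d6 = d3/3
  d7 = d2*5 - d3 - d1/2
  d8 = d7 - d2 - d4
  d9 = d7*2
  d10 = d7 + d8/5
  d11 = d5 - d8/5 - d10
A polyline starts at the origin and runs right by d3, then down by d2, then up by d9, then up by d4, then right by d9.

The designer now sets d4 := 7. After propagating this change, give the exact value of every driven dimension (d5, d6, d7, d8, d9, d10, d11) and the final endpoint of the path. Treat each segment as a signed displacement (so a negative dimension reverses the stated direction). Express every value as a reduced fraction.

Apply edit: d4 := 7
  d5 = d4/5 = 7/5
  d6 = d3/3 = 2
  d7 = d2*5 - d3 - d1/2 = 15/2
  d8 = d7 - d2 - d4 = -5/2
  d9 = d7*2 = 15
  d10 = d7 + d8/5 = 7
  d11 = d5 - d8/5 - d10 = -51/10
Walk from origin (0, 0):
  seg 1: right by d3 = 6 → (6, 0)
  seg 2: down by d2 = 3 → (6, -3)
  seg 3: up by d9 = 15 → (6, 12)
  seg 4: up by d4 = 7 → (6, 19)
  seg 5: right by d9 = 15 → (21, 19)

d5 = 7/5
d6 = 2
d7 = 15/2
d8 = -5/2
d9 = 15
d10 = 7
d11 = -51/10
endpoint = (21, 19)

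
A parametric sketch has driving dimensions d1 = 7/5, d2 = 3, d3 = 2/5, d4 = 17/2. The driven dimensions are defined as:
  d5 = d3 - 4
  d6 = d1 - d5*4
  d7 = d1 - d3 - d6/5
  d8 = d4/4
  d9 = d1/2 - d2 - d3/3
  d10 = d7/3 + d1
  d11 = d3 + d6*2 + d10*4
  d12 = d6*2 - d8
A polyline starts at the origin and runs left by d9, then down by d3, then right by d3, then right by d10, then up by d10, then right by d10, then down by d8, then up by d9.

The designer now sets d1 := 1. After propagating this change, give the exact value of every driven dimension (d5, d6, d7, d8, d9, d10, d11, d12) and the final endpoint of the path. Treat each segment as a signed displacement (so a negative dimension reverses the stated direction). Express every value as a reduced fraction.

Apply edit: d1 := 1
  d5 = d3 - 4 = -18/5
  d6 = d1 - d5*4 = 77/5
  d7 = d1 - d3 - d6/5 = -62/25
  d8 = d4/4 = 17/8
  d9 = d1/2 - d2 - d3/3 = -79/30
  d10 = d7/3 + d1 = 13/75
  d11 = d3 + d6*2 + d10*4 = 2392/75
  d12 = d6*2 - d8 = 1147/40
Walk from origin (0, 0):
  seg 1: left by d9 = -79/30 → (79/30, 0)
  seg 2: down by d3 = 2/5 → (79/30, -2/5)
  seg 3: right by d3 = 2/5 → (91/30, -2/5)
  seg 4: right by d10 = 13/75 → (481/150, -2/5)
  seg 5: up by d10 = 13/75 → (481/150, -17/75)
  seg 6: right by d10 = 13/75 → (169/50, -17/75)
  seg 7: down by d8 = 17/8 → (169/50, -1411/600)
  seg 8: up by d9 = -79/30 → (169/50, -997/200)

d5 = -18/5
d6 = 77/5
d7 = -62/25
d8 = 17/8
d9 = -79/30
d10 = 13/75
d11 = 2392/75
d12 = 1147/40
endpoint = (169/50, -997/200)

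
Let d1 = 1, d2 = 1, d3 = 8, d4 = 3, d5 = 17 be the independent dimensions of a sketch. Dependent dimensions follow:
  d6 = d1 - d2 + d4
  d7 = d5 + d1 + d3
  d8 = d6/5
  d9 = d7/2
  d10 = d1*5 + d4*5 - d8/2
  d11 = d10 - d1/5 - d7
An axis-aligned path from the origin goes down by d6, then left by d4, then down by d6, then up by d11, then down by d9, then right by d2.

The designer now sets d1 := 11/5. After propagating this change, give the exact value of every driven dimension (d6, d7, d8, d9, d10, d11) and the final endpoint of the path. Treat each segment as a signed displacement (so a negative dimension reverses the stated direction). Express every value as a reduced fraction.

Apply edit: d1 := 11/5
  d6 = d1 - d2 + d4 = 21/5
  d7 = d5 + d1 + d3 = 136/5
  d8 = d6/5 = 21/25
  d9 = d7/2 = 68/5
  d10 = d1*5 + d4*5 - d8/2 = 1279/50
  d11 = d10 - d1/5 - d7 = -103/50
Walk from origin (0, 0):
  seg 1: down by d6 = 21/5 → (0, -21/5)
  seg 2: left by d4 = 3 → (-3, -21/5)
  seg 3: down by d6 = 21/5 → (-3, -42/5)
  seg 4: up by d11 = -103/50 → (-3, -523/50)
  seg 5: down by d9 = 68/5 → (-3, -1203/50)
  seg 6: right by d2 = 1 → (-2, -1203/50)

d6 = 21/5
d7 = 136/5
d8 = 21/25
d9 = 68/5
d10 = 1279/50
d11 = -103/50
endpoint = (-2, -1203/50)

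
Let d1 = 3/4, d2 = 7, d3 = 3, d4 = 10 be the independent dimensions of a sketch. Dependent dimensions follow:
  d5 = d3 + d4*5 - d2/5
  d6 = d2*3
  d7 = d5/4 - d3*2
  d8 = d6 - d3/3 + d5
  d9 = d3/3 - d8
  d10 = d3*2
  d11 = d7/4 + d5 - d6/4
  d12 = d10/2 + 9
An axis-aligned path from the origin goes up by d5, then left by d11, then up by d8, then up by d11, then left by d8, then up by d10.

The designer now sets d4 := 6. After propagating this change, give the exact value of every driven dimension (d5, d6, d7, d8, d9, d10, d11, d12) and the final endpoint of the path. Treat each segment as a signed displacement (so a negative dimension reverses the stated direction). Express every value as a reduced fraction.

d5 = 158/5
d6 = 21
d7 = 19/10
d8 = 258/5
d9 = -253/5
d10 = 6
d11 = 1073/40
d12 = 12
endpoint = (-3137/40, 4641/40)

Apply edit: d4 := 6
  d5 = d3 + d4*5 - d2/5 = 158/5
  d6 = d2*3 = 21
  d7 = d5/4 - d3*2 = 19/10
  d8 = d6 - d3/3 + d5 = 258/5
  d9 = d3/3 - d8 = -253/5
  d10 = d3*2 = 6
  d11 = d7/4 + d5 - d6/4 = 1073/40
  d12 = d10/2 + 9 = 12
Walk from origin (0, 0):
  seg 1: up by d5 = 158/5 → (0, 158/5)
  seg 2: left by d11 = 1073/40 → (-1073/40, 158/5)
  seg 3: up by d8 = 258/5 → (-1073/40, 416/5)
  seg 4: up by d11 = 1073/40 → (-1073/40, 4401/40)
  seg 5: left by d8 = 258/5 → (-3137/40, 4401/40)
  seg 6: up by d10 = 6 → (-3137/40, 4641/40)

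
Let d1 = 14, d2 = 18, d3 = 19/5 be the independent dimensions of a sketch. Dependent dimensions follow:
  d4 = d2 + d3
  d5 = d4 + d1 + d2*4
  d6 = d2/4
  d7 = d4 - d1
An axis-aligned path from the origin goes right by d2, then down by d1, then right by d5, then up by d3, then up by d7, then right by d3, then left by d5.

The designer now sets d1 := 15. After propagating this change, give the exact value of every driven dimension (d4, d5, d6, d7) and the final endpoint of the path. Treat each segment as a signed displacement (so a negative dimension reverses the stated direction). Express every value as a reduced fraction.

Apply edit: d1 := 15
  d4 = d2 + d3 = 109/5
  d5 = d4 + d1 + d2*4 = 544/5
  d6 = d2/4 = 9/2
  d7 = d4 - d1 = 34/5
Walk from origin (0, 0):
  seg 1: right by d2 = 18 → (18, 0)
  seg 2: down by d1 = 15 → (18, -15)
  seg 3: right by d5 = 544/5 → (634/5, -15)
  seg 4: up by d3 = 19/5 → (634/5, -56/5)
  seg 5: up by d7 = 34/5 → (634/5, -22/5)
  seg 6: right by d3 = 19/5 → (653/5, -22/5)
  seg 7: left by d5 = 544/5 → (109/5, -22/5)

d4 = 109/5
d5 = 544/5
d6 = 9/2
d7 = 34/5
endpoint = (109/5, -22/5)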